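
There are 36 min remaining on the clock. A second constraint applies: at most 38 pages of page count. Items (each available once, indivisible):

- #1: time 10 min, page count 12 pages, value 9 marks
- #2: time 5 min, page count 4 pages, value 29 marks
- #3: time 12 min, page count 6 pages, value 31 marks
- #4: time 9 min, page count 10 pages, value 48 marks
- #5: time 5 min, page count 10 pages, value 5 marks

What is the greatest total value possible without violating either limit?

Feasible sets respecting both limits:
- #1+#2+#3+#4: time 36, page count 32, value 117
- #2+#3+#4+#5: time 31, page count 30, value 113
- #2+#3+#4: time 26, page count 20, value 108
- #1+#3+#4+#5: time 36, page count 38, value 93
Best: 117 marks.

117 marks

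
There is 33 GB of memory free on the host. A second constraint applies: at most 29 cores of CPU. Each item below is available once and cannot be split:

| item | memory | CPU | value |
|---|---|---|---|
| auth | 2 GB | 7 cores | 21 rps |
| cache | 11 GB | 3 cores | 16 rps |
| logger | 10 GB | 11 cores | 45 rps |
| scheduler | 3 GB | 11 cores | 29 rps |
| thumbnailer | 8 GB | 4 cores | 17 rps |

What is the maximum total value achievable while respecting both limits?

Feasible sets respecting both limits:
- cache+logger+scheduler+thumbnailer: memory 32, CPU 29, value 107
- auth+cache+logger+thumbnailer: memory 31, CPU 25, value 99
- auth+logger+scheduler: memory 15, CPU 29, value 95
Best: 107 rps.

107 rps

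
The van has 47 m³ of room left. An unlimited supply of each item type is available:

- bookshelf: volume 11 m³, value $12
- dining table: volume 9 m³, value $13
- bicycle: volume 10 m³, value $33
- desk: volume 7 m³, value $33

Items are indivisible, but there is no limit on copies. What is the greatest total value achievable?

Best value-per-unit is desk at 33/7; filling with it alone gives 6×33 = 198.
Optimal mix: 1×bicycle + 5×desk → volume 45, value 198.

$198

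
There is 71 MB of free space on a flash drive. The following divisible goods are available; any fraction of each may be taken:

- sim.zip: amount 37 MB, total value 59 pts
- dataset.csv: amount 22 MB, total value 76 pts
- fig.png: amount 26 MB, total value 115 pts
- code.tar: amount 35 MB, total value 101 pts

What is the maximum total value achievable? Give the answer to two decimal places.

Take in order of value per unit:
- fig.png (115/26 per unit): all 26 → value 115, running total 115.00
- dataset.csv (76/22 per unit): all 22 → value 76, running total 191.00
- code.tar (101/35 per unit): 23 of 35 → value 23×101/35 = 66.3714, running total 257.37
Total 257.37.

257.37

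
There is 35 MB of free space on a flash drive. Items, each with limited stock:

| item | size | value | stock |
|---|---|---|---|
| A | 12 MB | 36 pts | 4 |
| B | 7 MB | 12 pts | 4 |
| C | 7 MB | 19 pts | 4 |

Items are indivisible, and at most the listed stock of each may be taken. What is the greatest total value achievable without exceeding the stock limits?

Top feasible selections:
- 1×A + 3×C: size 33, value 93
- 2×A + 1×C: size 31, value 91
- 1×B + 4×C: size 35, value 88
- 1×A + 1×B + 2×C: size 33, value 86
Best: 93 pts.

93 pts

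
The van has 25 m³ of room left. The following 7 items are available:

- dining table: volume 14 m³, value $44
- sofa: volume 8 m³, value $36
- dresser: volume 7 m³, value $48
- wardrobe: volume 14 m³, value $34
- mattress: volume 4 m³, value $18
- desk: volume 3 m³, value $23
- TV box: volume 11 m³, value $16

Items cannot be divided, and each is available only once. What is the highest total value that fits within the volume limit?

$125

Check high-value combinations within 25 m³:
- sofa+dresser+mattress+desk: volume 8+7+4+3=22, value 36+48+18+23=125
- dining table+dresser+desk: volume 14+7+3=24, value 44+48+23=115
- dining table+dresser+mattress: volume 14+7+4=25, value 44+48+18=110
- sofa+dresser+desk: volume 8+7+3=18, value 36+48+23=107
Best: $125.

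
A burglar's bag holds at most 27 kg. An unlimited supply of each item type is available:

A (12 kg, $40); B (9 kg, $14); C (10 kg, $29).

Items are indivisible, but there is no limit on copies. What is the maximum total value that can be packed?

Best value-per-unit is A at 40/12, and filling with it alone uses weight 2×12=24. No mix of the others beats 2×40 = 80.

$80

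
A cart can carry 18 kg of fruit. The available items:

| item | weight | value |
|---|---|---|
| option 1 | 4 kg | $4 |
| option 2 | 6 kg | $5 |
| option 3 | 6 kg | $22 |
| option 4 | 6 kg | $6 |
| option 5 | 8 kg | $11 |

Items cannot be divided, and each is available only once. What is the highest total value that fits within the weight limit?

Check high-value combinations within 18 kg:
- option 1+option 3+option 5: weight 4+6+8=18, value 4+22+11=37
- option 3+option 5: weight 6+8=14, value 22+11=33
- option 2+option 3+option 4: weight 6+6+6=18, value 5+22+6=33
- option 1+option 3+option 4: weight 4+6+6=16, value 4+22+6=32
Best: $37.

$37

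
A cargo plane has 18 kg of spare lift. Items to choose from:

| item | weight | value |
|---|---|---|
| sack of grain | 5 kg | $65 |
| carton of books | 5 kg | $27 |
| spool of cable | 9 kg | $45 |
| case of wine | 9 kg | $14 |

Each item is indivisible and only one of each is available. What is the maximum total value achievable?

$110

This is a 0/1 knapsack; check combinations near the capacity.
- sack of grain+spool of cable: weight 5+9=14, value 65+45=110
- sack of grain+carton of books: weight 5+5=10, value 65+27=92
- sack of grain+case of wine: weight 5+9=14, value 65+14=79
- carton of books+spool of cable: weight 5+9=14, value 27+45=72
- sack of grain: weight 5, value 65
Best: $110.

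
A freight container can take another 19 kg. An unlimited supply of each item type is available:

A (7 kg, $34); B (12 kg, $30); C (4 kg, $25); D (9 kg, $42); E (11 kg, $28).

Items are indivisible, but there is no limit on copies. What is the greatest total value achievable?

Best value-per-unit is C at 25/4; filling with it alone gives 4×25 = 100.
Optimal mix: 1×A + 3×C → weight 19, value 109.

$109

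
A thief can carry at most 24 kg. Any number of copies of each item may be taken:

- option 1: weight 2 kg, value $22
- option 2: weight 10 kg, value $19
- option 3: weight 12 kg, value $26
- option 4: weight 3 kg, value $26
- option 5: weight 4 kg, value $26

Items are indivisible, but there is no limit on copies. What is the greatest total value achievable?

Best value-per-unit is option 1 at 22/2, and filling with it alone uses weight 12×2=24. No mix of the others beats 12×22 = 264.

$264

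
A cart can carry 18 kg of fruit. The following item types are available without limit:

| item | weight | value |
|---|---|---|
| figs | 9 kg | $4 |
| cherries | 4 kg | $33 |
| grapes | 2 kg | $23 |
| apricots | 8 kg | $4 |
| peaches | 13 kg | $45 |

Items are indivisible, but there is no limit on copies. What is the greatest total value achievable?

Best value-per-unit is grapes at 23/2, and filling with it alone uses weight 9×2=18. No mix of the others beats 9×23 = 207.

$207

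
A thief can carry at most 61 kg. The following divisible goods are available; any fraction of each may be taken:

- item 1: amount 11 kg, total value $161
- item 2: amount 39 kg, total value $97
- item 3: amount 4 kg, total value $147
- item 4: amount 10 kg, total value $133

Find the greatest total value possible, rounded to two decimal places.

Take in order of value per unit:
- item 3 (147/4 per unit): all 4 → value 147, running total 147.00
- item 1 (161/11 per unit): all 11 → value 161, running total 308.00
- item 4 (133/10 per unit): all 10 → value 133, running total 441.00
- item 2 (97/39 per unit): 36 of 39 → value 36×97/39 = 89.5385, running total 530.54
Total 530.54.

530.54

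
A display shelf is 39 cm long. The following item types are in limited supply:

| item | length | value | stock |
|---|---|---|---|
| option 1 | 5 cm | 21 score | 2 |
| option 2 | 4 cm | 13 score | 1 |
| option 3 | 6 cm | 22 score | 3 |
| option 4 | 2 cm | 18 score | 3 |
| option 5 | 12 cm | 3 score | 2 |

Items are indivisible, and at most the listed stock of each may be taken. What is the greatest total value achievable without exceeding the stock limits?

Top feasible selections:
- 2×option 1 + 1×option 2 + 3×option 3 + 3×option 4: length 38, value 175
- 2×option 1 + 3×option 3 + 3×option 4: length 34, value 162
- 2×option 1 + 1×option 2 + 3×option 3 + 2×option 4: length 36, value 157
- 1×option 1 + 1×option 2 + 3×option 3 + 3×option 4: length 33, value 154
Best: 175 score.

175 score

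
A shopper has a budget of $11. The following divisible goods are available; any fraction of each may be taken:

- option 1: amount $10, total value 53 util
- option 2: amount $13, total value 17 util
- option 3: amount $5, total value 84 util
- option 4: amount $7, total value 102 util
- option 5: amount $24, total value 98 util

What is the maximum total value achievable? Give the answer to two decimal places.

171.43

Take in order of value per unit:
- option 3 (84/5 per unit): all 5 → value 84, running total 84.00
- option 4 (102/7 per unit): 6 of 7 → value 6×102/7 = 87.4286, running total 171.43
Total 171.43.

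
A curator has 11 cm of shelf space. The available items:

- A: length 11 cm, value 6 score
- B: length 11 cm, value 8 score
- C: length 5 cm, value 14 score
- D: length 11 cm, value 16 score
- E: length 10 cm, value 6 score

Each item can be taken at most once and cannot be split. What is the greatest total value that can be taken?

16 score

This is a 0/1 knapsack; check combinations near the capacity.
- D: length 11, value 16
- C: length 5, value 14
- B: length 11, value 8
- E: length 10, value 6
Best: 16 score.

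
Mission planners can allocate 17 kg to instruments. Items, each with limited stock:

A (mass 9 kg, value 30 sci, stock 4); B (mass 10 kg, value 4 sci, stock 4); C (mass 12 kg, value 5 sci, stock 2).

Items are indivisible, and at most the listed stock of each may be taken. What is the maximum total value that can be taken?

30 sci

Top feasible selections:
- 1×A: mass 9, value 30
- 1×C: mass 12, value 5
- 1×B: mass 10, value 4
Best: 30 sci.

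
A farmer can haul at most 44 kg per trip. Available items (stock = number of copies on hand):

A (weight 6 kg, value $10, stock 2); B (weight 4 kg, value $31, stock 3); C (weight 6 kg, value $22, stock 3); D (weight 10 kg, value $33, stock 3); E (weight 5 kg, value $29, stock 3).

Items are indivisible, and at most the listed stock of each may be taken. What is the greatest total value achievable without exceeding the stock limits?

$235

Best selections within weight 44 and stock limits:
- 3×B + 1×C + 1×D + 3×E: weight 43, value 235
- 3×B + 2×C + 1×D + 2×E: weight 44, value 228
- 3×B + 2×C + 3×E: weight 39, value 224
- 1×A + 3×B + 1×D + 3×E: weight 43, value 223
Best: $235.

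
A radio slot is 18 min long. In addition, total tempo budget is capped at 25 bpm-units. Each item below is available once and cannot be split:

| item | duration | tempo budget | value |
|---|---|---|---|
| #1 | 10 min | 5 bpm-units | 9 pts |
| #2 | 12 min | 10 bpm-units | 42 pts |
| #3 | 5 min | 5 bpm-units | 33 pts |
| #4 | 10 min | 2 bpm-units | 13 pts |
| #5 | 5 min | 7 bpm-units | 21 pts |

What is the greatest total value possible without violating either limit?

75 pts

Feasible sets respecting both limits:
- #2+#3: duration 17, tempo budget 15, value 75
- #2+#5: duration 17, tempo budget 17, value 63
- #3+#5: duration 10, tempo budget 12, value 54
- #3+#4: duration 15, tempo budget 7, value 46
Best: 75 pts.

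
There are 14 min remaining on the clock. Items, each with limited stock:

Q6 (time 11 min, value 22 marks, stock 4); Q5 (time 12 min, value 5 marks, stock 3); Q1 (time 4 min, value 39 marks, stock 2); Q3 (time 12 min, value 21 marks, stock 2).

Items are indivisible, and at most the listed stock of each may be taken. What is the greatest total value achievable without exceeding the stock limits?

Top feasible selections:
- 2×Q1: time 8, value 78
- 1×Q1: time 4, value 39
Best: 78 marks.

78 marks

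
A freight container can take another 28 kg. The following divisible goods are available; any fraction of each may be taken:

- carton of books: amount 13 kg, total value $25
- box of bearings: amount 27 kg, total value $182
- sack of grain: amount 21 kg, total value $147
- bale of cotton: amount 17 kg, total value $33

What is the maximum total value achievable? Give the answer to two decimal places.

Take in order of value per unit:
- sack of grain (147/21 per unit): all 21 → value 147, running total 147.00
- box of bearings (182/27 per unit): 7 of 27 → value 7×182/27 = 47.1852, running total 194.19
Total 194.19.

194.19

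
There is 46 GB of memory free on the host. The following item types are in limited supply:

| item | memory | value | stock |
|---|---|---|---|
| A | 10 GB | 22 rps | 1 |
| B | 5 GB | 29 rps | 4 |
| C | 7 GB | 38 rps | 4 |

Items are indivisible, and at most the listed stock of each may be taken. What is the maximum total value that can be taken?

239 rps

Top feasible selections:
- 3×B + 4×C: memory 43, value 239
- 4×B + 3×C: memory 41, value 230
- 1×A + 3×B + 3×C: memory 46, value 223
- 1×A + 4×B + 2×C: memory 44, value 214
Best: 239 rps.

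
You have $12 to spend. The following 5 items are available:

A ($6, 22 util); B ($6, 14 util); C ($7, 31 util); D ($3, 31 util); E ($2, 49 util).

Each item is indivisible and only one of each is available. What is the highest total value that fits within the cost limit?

Check high-value combinations within $12:
- C+D+E: cost 7+3+2=12, value 31+31+49=111
- A+D+E: cost 6+3+2=11, value 22+31+49=102
- B+D+E: cost 6+3+2=11, value 14+31+49=94
Best: 111 util.

111 util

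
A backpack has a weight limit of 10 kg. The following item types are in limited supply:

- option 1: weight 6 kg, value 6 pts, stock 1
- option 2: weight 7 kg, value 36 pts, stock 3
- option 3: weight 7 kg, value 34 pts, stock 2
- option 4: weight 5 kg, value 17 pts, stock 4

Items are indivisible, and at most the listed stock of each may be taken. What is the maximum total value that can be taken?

36 pts

Top feasible selections:
- 1×option 2: weight 7, value 36
- 1×option 3: weight 7, value 34
Best: 36 pts.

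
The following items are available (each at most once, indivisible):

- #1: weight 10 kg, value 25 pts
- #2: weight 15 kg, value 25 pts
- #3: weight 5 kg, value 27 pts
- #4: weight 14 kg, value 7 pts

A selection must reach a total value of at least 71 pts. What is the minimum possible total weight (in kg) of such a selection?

30

Subsets with value ≥ 71, sorted by total weight:
- #1+#2+#3: weight 30, value 77
- #1+#2+#3+#4: weight 44, value 84
Minimum weight: 30 kg.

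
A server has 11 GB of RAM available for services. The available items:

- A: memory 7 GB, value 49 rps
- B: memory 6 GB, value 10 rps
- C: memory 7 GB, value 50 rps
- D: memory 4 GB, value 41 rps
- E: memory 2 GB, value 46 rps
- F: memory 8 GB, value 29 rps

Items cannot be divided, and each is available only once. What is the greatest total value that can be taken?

This is a 0/1 knapsack; check combinations near the capacity.
- C+E: memory 7+2=9, value 50+46=96
- A+E: memory 7+2=9, value 49+46=95
- C+D: memory 7+4=11, value 50+41=91
- A+D: memory 7+4=11, value 49+41=90
- D+E: memory 4+2=6, value 41+46=87
Best: 96 rps.

96 rps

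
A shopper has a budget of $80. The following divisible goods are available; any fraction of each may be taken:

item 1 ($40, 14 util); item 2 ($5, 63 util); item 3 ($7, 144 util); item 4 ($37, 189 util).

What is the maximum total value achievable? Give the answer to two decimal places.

Take in order of value per unit:
- item 3 (144/7 per unit): all 7 → value 144, running total 144.00
- item 2 (63/5 per unit): all 5 → value 63, running total 207.00
- item 4 (189/37 per unit): all 37 → value 189, running total 396.00
- item 1 (14/40 per unit): 31 of 40 → value 31×14/40 = 10.8500, running total 406.85
Total 406.85.

406.85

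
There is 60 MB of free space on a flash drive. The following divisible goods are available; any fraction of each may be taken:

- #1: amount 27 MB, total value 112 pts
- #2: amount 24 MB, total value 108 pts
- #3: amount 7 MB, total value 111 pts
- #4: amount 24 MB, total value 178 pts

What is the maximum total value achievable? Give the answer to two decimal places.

Take in order of value per unit:
- #3 (111/7 per unit): all 7 → value 111, running total 111.00
- #4 (178/24 per unit): all 24 → value 178, running total 289.00
- #2 (108/24 per unit): all 24 → value 108, running total 397.00
- #1 (112/27 per unit): 5 of 27 → value 5×112/27 = 20.7407, running total 417.74
Total 417.74.

417.74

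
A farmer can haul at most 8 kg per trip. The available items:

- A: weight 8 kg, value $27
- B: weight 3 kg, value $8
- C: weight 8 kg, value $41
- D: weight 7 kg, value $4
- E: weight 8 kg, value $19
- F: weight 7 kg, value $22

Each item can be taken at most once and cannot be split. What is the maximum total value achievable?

This is a 0/1 knapsack; check combinations near the capacity.
- C: weight 8, value 41
- A: weight 8, value 27
- F: weight 7, value 22
- E: weight 8, value 19
Best: $41.

$41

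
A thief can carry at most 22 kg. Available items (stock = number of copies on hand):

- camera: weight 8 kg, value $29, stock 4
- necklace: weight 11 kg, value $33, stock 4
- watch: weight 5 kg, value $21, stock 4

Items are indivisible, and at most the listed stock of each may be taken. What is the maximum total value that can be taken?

$84

Best selections within weight 22 and stock limits:
- 4×watch: weight 20, value 84
- 2×camera + 1×watch: weight 21, value 79
- 1×necklace + 2×watch: weight 21, value 75
- 1×camera + 2×watch: weight 18, value 71
Best: $84.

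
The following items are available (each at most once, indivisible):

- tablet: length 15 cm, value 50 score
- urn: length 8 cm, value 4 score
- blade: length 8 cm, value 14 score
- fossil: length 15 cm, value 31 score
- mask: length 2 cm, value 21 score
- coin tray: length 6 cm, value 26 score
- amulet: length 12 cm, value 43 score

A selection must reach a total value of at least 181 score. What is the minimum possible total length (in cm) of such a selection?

Subsets with value ≥ 181, sorted by total length:
- tablet+blade+fossil+mask+coin tray+amulet: length 58, value 185
- tablet+urn+blade+fossil+mask+coin tray+amulet: length 66, value 189
Minimum length: 58 cm.

58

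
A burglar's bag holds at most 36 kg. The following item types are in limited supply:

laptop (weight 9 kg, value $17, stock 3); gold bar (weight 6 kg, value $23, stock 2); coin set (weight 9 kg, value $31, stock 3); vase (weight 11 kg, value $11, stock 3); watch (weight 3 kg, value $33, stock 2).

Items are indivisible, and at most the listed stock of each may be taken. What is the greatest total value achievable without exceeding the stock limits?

$174

Best selections within weight 36 and stock limits:
- 2×gold bar + 2×coin set + 2×watch: weight 36, value 174
- 1×laptop + 2×gold bar + 1×coin set + 2×watch: weight 36, value 160
- 3×coin set + 2×watch: weight 33, value 159
- 1×gold bar + 2×coin set + 2×watch: weight 30, value 151
Best: $174.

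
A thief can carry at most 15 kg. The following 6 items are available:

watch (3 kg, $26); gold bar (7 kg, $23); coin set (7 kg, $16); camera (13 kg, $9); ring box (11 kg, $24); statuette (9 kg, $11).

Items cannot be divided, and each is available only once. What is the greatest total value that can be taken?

$50

This is a 0/1 knapsack; check combinations near the capacity.
- watch+ring box: weight 3+11=14, value 26+24=50
- watch+gold bar: weight 3+7=10, value 26+23=49
- watch+coin set: weight 3+7=10, value 26+16=42
- gold bar+coin set: weight 7+7=14, value 23+16=39
Best: $50.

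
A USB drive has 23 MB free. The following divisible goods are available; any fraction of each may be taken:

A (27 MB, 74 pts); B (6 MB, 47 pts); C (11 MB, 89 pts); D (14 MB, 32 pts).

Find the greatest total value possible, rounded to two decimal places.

152.44

Take in order of value per unit:
- C (89/11 per unit): all 11 → value 89, running total 89.00
- B (47/6 per unit): all 6 → value 47, running total 136.00
- A (74/27 per unit): 6 of 27 → value 6×74/27 = 16.4444, running total 152.44
Total 152.44.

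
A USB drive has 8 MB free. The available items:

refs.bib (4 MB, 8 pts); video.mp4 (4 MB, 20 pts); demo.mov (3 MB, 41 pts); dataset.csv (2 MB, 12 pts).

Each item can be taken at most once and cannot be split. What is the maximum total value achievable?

Check high-value combinations within 8 MB:
- video.mp4+demo.mov: size 4+3=7, value 20+41=61
- demo.mov+dataset.csv: size 3+2=5, value 41+12=53
- refs.bib+demo.mov: size 4+3=7, value 8+41=49
- demo.mov: size 3, value 41
- video.mp4+dataset.csv: size 4+2=6, value 20+12=32
Best: 61 pts.

61 pts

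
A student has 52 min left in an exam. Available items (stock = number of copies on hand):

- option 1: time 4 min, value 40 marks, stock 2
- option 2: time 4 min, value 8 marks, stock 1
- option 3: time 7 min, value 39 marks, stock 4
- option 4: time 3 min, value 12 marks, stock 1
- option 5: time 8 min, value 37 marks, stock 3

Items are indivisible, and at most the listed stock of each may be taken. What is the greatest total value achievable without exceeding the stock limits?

Best selections within time 52 and stock limits:
- 2×option 1 + 4×option 3 + 2×option 5: time 52, value 310
- 2×option 1 + 1×option 2 + 4×option 3 + 1×option 4 + 1×option 5: time 51, value 293
Best: 310 marks.

310 marks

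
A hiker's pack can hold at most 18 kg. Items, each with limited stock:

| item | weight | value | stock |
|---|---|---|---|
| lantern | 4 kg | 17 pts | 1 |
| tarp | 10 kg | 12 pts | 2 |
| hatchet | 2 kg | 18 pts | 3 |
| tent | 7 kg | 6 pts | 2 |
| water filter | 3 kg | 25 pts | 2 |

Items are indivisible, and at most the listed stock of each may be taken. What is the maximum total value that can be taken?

Top feasible selections:
- 1×lantern + 3×hatchet + 2×water filter: weight 16, value 121
- 3×hatchet + 2×water filter: weight 12, value 104
- 1×lantern + 2×hatchet + 2×water filter: weight 14, value 103
Best: 121 pts.

121 pts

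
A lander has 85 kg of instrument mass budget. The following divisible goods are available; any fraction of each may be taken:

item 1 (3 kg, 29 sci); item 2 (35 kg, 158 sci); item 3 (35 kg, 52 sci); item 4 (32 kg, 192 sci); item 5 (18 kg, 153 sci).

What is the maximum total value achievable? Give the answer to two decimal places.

518.46

Take in order of value per unit:
- item 1 (29/3 per unit): all 3 → value 29, running total 29.00
- item 5 (153/18 per unit): all 18 → value 153, running total 182.00
- item 4 (192/32 per unit): all 32 → value 192, running total 374.00
- item 2 (158/35 per unit): 32 of 35 → value 32×158/35 = 144.4571, running total 518.46
Total 518.46.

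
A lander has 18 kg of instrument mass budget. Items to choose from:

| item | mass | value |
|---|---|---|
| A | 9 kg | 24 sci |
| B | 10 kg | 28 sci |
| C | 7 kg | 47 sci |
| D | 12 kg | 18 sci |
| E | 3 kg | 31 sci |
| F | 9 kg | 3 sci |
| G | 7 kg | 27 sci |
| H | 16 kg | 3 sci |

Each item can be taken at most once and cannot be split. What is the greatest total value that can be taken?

105 sci

This is a 0/1 knapsack; check combinations near the capacity.
- C+E+G: mass 7+3+7=17, value 47+31+27=105
- C+E: mass 7+3=10, value 47+31=78
- B+C: mass 10+7=17, value 28+47=75
- C+G: mass 7+7=14, value 47+27=74
- A+C: mass 9+7=16, value 24+47=71
Best: 105 sci.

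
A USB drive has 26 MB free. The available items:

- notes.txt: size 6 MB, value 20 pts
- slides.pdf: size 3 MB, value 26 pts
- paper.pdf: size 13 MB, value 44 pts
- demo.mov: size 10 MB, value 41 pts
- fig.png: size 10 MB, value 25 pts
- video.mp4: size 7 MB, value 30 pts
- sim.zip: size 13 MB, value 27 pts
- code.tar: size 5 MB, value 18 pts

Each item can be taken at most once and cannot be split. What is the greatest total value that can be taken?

Check high-value combinations within 26 MB:
- notes.txt+slides.pdf+demo.mov+video.mp4: size 6+3+10+7=26, value 20+26+41+30=117
- slides.pdf+demo.mov+video.mp4+code.tar: size 3+10+7+5=25, value 26+41+30+18=115
- slides.pdf+paper.pdf+demo.mov: size 3+13+10=26, value 26+44+41=111
- notes.txt+slides.pdf+demo.mov+code.tar: size 6+3+10+5=24, value 20+26+41+18=105
Best: 117 pts.

117 pts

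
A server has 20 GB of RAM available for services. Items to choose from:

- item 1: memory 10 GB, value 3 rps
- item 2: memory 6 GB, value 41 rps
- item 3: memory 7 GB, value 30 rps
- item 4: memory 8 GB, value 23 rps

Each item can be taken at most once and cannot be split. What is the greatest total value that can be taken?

Check high-value combinations within 20 GB:
- item 2+item 3: memory 6+7=13, value 41+30=71
- item 2+item 4: memory 6+8=14, value 41+23=64
- item 3+item 4: memory 7+8=15, value 30+23=53
- item 1+item 2: memory 10+6=16, value 3+41=44
Best: 71 rps.

71 rps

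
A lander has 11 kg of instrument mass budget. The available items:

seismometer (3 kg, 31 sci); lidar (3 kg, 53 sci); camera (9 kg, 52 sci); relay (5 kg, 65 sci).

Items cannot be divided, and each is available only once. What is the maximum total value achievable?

Check high-value combinations within 11 kg:
- seismometer+lidar+relay: mass 3+3+5=11, value 31+53+65=149
- lidar+relay: mass 3+5=8, value 53+65=118
- seismometer+relay: mass 3+5=8, value 31+65=96
- seismometer+lidar: mass 3+3=6, value 31+53=84
- relay: mass 5, value 65
Best: 149 sci.

149 sci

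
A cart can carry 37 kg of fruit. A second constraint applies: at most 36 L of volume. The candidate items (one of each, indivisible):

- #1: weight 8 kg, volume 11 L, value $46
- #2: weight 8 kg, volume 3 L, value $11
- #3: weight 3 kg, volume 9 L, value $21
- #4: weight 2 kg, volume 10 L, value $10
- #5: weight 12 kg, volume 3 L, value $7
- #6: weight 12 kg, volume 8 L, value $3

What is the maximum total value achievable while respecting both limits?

Feasible sets respecting both limits:
- #1+#2+#3+#4+#5: weight 33, volume 36, value 95
- #1+#2+#3+#4: weight 21, volume 33, value 88
- #1+#2+#3+#5: weight 31, volume 26, value 85
- #1+#3+#4+#5: weight 25, volume 33, value 84
Best: $95.

$95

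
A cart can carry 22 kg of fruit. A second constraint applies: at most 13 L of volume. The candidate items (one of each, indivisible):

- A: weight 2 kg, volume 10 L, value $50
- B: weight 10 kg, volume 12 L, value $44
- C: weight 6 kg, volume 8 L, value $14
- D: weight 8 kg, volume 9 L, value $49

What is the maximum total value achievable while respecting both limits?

Feasible sets respecting both limits:
- A: weight 2, volume 10, value 50
- D: weight 8, volume 9, value 49
- B: weight 10, volume 12, value 44
- C: weight 6, volume 8, value 14
Best: $50.

$50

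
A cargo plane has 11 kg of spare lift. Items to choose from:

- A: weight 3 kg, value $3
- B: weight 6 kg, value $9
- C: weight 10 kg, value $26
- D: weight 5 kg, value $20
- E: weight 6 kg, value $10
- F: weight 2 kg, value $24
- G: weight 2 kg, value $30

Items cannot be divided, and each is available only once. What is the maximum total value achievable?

Check high-value combinations within 11 kg:
- D+F+G: weight 5+2+2=9, value 20+24+30=74
- E+F+G: weight 6+2+2=10, value 10+24+30=64
- B+F+G: weight 6+2+2=10, value 9+24+30=63
- A+F+G: weight 3+2+2=7, value 3+24+30=57
Best: $74.

$74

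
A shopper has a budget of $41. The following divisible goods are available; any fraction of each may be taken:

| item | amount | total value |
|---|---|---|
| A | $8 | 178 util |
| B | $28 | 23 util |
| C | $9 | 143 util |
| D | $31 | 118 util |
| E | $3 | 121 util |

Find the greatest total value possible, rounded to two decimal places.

521.94

Take in order of value per unit:
- E (121/3 per unit): all 3 → value 121, running total 121.00
- A (178/8 per unit): all 8 → value 178, running total 299.00
- C (143/9 per unit): all 9 → value 143, running total 442.00
- D (118/31 per unit): 21 of 31 → value 21×118/31 = 79.9355, running total 521.94
Total 521.94.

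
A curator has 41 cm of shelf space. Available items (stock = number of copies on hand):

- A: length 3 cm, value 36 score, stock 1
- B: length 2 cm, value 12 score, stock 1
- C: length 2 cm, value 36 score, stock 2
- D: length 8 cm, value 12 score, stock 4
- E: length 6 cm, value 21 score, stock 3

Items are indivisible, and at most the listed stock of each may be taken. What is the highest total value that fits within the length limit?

195 score

Best selections within length 41 and stock limits:
- 1×A + 1×B + 2×C + 1×D + 3×E: length 35, value 195
- 1×A + 2×C + 2×D + 3×E: length 41, value 195
- 1×A + 1×B + 2×C + 2×D + 2×E: length 37, value 186
- 1×A + 1×B + 2×C + 3×E: length 27, value 183
Best: 195 score.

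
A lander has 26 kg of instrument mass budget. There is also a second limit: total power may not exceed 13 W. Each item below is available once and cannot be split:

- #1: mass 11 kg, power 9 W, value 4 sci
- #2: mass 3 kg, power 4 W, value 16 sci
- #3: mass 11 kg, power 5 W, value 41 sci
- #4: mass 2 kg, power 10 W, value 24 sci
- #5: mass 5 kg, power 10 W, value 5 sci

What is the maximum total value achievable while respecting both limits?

57 sci

Feasible sets respecting both limits:
- #2+#3: mass 14, power 9, value 57
- #3: mass 11, power 5, value 41
- #4: mass 2, power 10, value 24
- #1+#2: mass 14, power 13, value 20
Best: 57 sci.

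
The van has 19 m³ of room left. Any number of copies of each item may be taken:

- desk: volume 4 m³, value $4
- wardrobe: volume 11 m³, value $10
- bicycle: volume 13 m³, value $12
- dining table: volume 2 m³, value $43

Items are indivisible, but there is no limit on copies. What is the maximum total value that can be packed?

Best value-per-unit is dining table at 43/2, and filling with it alone uses volume 9×2=18. No mix of the others beats 9×43 = 387.

$387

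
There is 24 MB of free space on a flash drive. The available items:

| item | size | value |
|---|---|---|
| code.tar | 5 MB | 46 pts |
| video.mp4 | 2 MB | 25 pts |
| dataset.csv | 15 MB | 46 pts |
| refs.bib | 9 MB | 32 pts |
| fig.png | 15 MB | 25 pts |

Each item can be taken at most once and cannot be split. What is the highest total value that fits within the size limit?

Check high-value combinations within 24 MB:
- code.tar+video.mp4+dataset.csv: size 5+2+15=22, value 46+25+46=117
- code.tar+video.mp4+refs.bib: size 5+2+9=16, value 46+25+32=103
- code.tar+video.mp4+fig.png: size 5+2+15=22, value 46+25+25=96
- code.tar+dataset.csv: size 5+15=20, value 46+46=92
Best: 117 pts.

117 pts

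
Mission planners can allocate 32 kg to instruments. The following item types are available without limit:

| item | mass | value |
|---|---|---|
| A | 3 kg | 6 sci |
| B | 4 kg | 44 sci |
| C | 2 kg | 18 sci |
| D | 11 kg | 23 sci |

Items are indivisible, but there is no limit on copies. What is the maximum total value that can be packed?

Best value-per-unit is B at 44/4, and filling with it alone uses mass 8×4=32. No mix of the others beats 8×44 = 352.

352 sci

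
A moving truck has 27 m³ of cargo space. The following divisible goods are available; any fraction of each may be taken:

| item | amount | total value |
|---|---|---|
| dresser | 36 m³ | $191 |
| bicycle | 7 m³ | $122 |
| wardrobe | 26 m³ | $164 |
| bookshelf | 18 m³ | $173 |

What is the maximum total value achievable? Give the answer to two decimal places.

Take in order of value per unit:
- bicycle (122/7 per unit): all 7 → value 122, running total 122.00
- bookshelf (173/18 per unit): all 18 → value 173, running total 295.00
- wardrobe (164/26 per unit): 2 of 26 → value 2×164/26 = 12.6154, running total 307.62
Total 307.62.

307.62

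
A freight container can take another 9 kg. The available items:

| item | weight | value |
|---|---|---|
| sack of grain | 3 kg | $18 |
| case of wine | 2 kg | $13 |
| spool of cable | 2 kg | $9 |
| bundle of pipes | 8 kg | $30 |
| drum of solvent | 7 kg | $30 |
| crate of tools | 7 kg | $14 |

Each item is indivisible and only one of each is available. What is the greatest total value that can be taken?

$43

This is a 0/1 knapsack; check combinations near the capacity.
- case of wine+drum of solvent: weight 2+7=9, value 13+30=43
- sack of grain+case of wine+spool of cable: weight 3+2+2=7, value 18+13+9=40
- spool of cable+drum of solvent: weight 2+7=9, value 9+30=39
- sack of grain+case of wine: weight 3+2=5, value 18+13=31
- drum of solvent: weight 7, value 30
Best: $43.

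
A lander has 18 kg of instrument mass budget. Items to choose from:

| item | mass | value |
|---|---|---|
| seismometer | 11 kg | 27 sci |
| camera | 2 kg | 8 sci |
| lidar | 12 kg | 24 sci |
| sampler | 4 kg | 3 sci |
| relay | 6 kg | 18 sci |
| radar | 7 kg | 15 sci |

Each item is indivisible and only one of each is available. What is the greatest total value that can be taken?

45 sci

This is a 0/1 knapsack; check combinations near the capacity.
- seismometer+relay: mass 11+6=17, value 27+18=45
- lidar+relay: mass 12+6=18, value 24+18=42
- seismometer+radar: mass 11+7=18, value 27+15=42
- camera+relay+radar: mass 2+6+7=15, value 8+18+15=41
- seismometer+camera+sampler: mass 11+2+4=17, value 27+8+3=38
Best: 45 sci.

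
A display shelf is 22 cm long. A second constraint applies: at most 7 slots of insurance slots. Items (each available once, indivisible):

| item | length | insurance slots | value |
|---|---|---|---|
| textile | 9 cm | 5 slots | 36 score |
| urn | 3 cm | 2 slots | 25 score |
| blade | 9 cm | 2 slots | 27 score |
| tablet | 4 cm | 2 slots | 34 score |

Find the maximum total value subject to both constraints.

86 score

Feasible sets respecting both limits:
- urn+blade+tablet: length 16, insurance slots 6, value 86
- textile+tablet: length 13, insurance slots 7, value 70
- textile+blade: length 18, insurance slots 7, value 63
- textile+urn: length 12, insurance slots 7, value 61
Best: 86 score.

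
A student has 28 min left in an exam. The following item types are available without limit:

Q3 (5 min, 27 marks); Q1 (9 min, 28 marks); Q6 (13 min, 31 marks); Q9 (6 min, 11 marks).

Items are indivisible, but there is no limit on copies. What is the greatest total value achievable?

Best value-per-unit is Q3 at 27/5, and filling with it alone uses time 5×5=25. No mix of the others beats 5×27 = 135.

135 marks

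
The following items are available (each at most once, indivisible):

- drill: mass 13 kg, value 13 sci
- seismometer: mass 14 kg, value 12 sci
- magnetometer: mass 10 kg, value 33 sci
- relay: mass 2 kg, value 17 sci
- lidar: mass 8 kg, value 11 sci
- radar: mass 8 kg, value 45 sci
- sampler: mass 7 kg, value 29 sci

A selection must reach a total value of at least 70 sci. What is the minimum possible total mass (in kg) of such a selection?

Subsets with value ≥ 70, sorted by total mass:
- radar+sampler: mass 15, value 74
- relay+radar+sampler: mass 17, value 91
- magnetometer+radar: mass 18, value 78
- relay+lidar+radar: mass 18, value 73
Minimum mass: 15 kg.

15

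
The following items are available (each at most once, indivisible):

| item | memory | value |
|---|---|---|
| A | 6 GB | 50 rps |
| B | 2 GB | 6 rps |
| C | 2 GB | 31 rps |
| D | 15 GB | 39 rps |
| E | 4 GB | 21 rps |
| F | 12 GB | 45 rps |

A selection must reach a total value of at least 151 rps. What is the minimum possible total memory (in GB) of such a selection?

26

Subsets with value ≥ 151, sorted by total memory:
- A+B+C+E+F: memory 26, value 153
- A+C+D+F: memory 35, value 165
- A+B+C+D+F: memory 37, value 171
- A+D+E+F: memory 37, value 155
Minimum memory: 26 GB.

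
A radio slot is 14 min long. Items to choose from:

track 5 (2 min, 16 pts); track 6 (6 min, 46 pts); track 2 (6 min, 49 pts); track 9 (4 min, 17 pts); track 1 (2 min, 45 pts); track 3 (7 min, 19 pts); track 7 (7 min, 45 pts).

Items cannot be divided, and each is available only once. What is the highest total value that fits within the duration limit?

This is a 0/1 knapsack; check combinations near the capacity.
- track 6+track 2+track 1: duration 6+6+2=14, value 46+49+45=140
- track 5+track 2+track 9+track 1: duration 2+6+4+2=14, value 16+49+17+45=127
- track 5+track 6+track 9+track 1: duration 2+6+4+2=14, value 16+46+17+45=124
Best: 140 pts.

140 pts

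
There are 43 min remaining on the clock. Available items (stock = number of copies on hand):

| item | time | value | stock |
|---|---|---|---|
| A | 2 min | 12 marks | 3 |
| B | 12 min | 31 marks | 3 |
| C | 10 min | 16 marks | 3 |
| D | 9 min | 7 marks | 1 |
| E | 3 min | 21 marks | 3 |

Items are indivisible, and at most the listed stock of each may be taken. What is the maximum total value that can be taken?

Top feasible selections:
- 3×A + 2×B + 3×E: time 39, value 161
- 2×A + 2×B + 3×E: time 37, value 149
Best: 161 marks.

161 marks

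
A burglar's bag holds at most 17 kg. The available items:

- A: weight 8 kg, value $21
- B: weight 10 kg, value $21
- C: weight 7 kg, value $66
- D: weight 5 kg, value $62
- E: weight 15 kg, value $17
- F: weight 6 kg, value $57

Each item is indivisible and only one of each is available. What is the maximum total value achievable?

Check high-value combinations within 17 kg:
- C+D: weight 7+5=12, value 66+62=128
- C+F: weight 7+6=13, value 66+57=123
- D+F: weight 5+6=11, value 62+57=119
- A+C: weight 8+7=15, value 21+66=87
- B+C: weight 10+7=17, value 21+66=87
Best: $128.

$128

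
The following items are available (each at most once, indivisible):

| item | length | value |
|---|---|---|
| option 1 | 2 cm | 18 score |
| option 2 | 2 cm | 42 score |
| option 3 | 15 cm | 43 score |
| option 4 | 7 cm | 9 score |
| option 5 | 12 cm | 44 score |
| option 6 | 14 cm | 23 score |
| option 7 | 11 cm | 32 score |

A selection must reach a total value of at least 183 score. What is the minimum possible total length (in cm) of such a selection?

49

Subsets with value ≥ 183, sorted by total length:
- option 1+option 2+option 3+option 4+option 5+option 7: length 49, value 188
- option 2+option 3+option 5+option 6+option 7: length 54, value 184
- option 1+option 2+option 3+option 5+option 6+option 7: length 56, value 202
- option 2+option 3+option 4+option 5+option 6+option 7: length 61, value 193
Minimum length: 49 cm.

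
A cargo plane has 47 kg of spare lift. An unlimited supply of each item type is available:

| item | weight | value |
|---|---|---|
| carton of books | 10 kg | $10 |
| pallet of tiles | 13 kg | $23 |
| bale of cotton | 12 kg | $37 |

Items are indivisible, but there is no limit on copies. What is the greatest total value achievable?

Best value-per-unit is bale of cotton at 37/12; filling with it alone gives 3×37 = 111.
Optimal mix: 1×carton of books + 3×bale of cotton → weight 46, value 121.

$121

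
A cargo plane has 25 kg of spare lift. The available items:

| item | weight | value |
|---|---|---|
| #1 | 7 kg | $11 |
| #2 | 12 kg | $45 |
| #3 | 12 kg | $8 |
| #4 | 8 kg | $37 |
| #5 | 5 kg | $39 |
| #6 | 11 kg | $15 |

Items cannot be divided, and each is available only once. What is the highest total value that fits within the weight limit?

$121

Check high-value combinations within 25 kg:
- #2+#4+#5: weight 12+8+5=25, value 45+37+39=121
- #1+#2+#5: weight 7+12+5=24, value 11+45+39=95
- #4+#5+#6: weight 8+5+11=24, value 37+39+15=91
- #1+#4+#5: weight 7+8+5=20, value 11+37+39=87
Best: $121.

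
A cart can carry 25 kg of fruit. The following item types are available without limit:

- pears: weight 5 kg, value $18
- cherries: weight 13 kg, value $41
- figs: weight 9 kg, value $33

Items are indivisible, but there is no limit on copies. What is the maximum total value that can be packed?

Best value-per-unit is figs at 33/9; filling with it alone gives 2×33 = 66.
Optimal mix: 5×pears → weight 25, value 90.

$90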